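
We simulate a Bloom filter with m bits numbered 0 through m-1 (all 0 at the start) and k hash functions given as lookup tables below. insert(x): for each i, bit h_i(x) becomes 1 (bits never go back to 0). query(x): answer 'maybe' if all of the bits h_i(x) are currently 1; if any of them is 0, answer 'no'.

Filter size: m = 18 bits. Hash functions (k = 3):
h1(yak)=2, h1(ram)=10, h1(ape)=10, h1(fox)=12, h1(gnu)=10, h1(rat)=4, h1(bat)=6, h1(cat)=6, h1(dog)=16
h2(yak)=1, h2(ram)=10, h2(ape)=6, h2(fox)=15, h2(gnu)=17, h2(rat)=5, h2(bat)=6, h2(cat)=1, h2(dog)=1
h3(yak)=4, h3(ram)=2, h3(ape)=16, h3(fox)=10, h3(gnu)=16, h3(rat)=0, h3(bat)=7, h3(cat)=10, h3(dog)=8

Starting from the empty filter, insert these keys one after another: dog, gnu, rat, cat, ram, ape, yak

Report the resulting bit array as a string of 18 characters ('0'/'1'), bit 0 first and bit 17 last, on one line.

Answer: 111011101010000011

Derivation:
Start: bits=000000000000000000
After insert 'dog': sets bits 1 8 16 -> bits=010000001000000010
After insert 'gnu': sets bits 10 16 17 -> bits=010000001010000011
After insert 'rat': sets bits 0 4 5 -> bits=110011001010000011
After insert 'cat': sets bits 1 6 10 -> bits=110011101010000011
After insert 'ram': sets bits 2 10 -> bits=111011101010000011
After insert 'ape': sets bits 6 10 16 -> bits=111011101010000011
After insert 'yak': sets bits 1 2 4 -> bits=111011101010000011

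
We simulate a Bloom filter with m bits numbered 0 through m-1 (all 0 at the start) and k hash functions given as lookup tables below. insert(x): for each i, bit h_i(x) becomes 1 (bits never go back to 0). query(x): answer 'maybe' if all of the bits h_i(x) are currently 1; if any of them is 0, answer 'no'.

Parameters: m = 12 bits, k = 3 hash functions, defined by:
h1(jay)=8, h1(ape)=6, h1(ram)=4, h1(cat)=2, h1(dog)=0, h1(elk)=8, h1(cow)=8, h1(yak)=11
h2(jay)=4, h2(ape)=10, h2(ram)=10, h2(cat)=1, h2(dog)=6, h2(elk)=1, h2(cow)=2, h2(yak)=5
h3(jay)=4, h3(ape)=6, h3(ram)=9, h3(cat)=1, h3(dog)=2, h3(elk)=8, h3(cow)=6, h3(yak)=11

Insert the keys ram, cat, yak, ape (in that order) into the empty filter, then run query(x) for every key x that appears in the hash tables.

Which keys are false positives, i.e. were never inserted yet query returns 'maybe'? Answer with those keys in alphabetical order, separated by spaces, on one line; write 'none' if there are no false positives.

Answer: none

Derivation:
Start: bits=000000000000
After insert 'ram': sets bits 4 9 10 -> bits=000010000110
After insert 'cat': sets bits 1 2 -> bits=011010000110
After insert 'yak': sets bits 5 11 -> bits=011011000111
After insert 'ape': sets bits 6 10 -> bits=011011100111
Not inserted: cow dog elk jay — query each against bits=011011100111:
query cow: checks bit2=1, bit6=1, bit8=0 (has a 0) -> no => not a false positive
query dog: checks bit0=0, bit2=1, bit6=1 (has a 0) -> no => not a false positive
query elk: checks bit1=1, bit8=0 (has a 0) -> no => not a false positive
query jay: checks bit4=1, bit8=0 (has a 0) -> no => not a false positive
False positives (alphabetical): none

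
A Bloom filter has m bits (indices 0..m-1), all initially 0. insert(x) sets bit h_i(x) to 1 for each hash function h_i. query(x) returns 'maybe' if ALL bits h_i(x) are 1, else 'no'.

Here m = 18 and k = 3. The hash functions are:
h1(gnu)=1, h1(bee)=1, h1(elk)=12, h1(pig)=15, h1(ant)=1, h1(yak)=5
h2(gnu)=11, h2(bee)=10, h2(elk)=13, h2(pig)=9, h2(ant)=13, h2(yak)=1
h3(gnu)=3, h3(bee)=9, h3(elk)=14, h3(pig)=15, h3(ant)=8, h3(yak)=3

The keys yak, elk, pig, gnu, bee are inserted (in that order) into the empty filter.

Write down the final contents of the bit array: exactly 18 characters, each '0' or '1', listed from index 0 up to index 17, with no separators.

Answer: 010101000111111100

Derivation:
Start: bits=000000000000000000
After insert 'yak': sets bits 1 3 5 -> bits=010101000000000000
After insert 'elk': sets bits 12 13 14 -> bits=010101000000111000
After insert 'pig': sets bits 9 15 -> bits=010101000100111100
After insert 'gnu': sets bits 1 3 11 -> bits=010101000101111100
After insert 'bee': sets bits 1 9 10 -> bits=010101000111111100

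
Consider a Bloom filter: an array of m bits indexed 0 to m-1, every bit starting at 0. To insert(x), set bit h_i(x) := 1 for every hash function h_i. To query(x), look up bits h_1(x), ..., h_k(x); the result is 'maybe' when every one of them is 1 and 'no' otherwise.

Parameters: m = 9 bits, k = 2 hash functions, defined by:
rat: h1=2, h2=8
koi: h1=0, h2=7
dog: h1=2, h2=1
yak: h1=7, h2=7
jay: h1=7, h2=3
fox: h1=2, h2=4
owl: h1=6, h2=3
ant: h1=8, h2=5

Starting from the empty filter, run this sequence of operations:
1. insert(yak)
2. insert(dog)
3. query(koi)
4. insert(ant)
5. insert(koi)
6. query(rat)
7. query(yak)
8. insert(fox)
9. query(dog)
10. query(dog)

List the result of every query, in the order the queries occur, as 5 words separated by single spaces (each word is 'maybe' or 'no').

Start: bits=000000000
Op 1: insert yak -> sets bits 7 -> bits=000000010
Op 2: insert dog -> sets bits 1 2 -> bits=011000010
Op 3: query koi -> checks bit0=0, bit7=1 (has a 0) -> no
Op 4: insert ant -> sets bits 5 8 -> bits=011001011
Op 5: insert koi -> sets bits 0 7 -> bits=111001011
Op 6: query rat -> checks bit2=1, bit8=1 (all 1) -> maybe
Op 7: query yak -> checks bit7=1 (all 1) -> maybe
Op 8: insert fox -> sets bits 2 4 -> bits=111011011
Op 9: query dog -> checks bit1=1, bit2=1 (all 1) -> maybe
Op 10: query dog -> checks bit1=1, bit2=1 (all 1) -> maybe
Query results in order: no maybe maybe maybe maybe

Answer: no maybe maybe maybe maybe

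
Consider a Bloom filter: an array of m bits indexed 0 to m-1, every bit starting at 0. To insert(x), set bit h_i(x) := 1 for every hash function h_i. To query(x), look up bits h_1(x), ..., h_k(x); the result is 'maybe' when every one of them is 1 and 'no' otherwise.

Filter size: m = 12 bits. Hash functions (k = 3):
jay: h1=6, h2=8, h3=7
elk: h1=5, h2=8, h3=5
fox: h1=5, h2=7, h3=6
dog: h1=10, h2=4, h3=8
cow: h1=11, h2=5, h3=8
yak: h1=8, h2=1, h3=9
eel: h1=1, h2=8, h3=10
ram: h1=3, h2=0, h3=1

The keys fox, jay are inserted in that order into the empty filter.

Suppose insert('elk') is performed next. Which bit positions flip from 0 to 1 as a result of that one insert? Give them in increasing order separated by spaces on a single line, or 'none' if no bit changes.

Start: bits=000000000000
After insert 'fox': sets bits 5 6 7 -> bits=000001110000
After insert 'jay': sets bits 6 7 8 -> bits=000001111000
insert 'elk' would touch bits 5 8; currently bit5=1, bit8=1
Bits that are 0 among those (would change 0->1): none

Answer: none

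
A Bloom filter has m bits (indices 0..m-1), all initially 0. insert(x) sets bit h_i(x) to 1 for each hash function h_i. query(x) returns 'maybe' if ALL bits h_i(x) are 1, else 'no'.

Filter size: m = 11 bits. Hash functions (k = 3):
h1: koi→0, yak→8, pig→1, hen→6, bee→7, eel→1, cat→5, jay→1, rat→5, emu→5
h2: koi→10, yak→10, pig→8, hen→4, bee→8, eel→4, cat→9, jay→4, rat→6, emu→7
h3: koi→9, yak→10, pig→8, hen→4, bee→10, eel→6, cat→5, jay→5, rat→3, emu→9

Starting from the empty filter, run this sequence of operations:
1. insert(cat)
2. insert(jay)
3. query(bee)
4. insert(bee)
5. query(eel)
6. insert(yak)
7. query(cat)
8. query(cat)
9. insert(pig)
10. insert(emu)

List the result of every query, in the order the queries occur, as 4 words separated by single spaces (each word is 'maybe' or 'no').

Answer: no no maybe maybe

Derivation:
Start: bits=00000000000
Op 1: insert cat -> sets bits 5 9 -> bits=00000100010
Op 2: insert jay -> sets bits 1 4 5 -> bits=01001100010
Op 3: query bee -> checks bit7=0, bit8=0, bit10=0 (has a 0) -> no
Op 4: insert bee -> sets bits 7 8 10 -> bits=01001101111
Op 5: query eel -> checks bit1=1, bit4=1, bit6=0 (has a 0) -> no
Op 6: insert yak -> sets bits 8 10 -> bits=01001101111
Op 7: query cat -> checks bit5=1, bit9=1 (all 1) -> maybe
Op 8: query cat -> checks bit5=1, bit9=1 (all 1) -> maybe
Op 9: insert pig -> sets bits 1 8 -> bits=01001101111
Op 10: insert emu -> sets bits 5 7 9 -> bits=01001101111
Query results in order: no no maybe maybe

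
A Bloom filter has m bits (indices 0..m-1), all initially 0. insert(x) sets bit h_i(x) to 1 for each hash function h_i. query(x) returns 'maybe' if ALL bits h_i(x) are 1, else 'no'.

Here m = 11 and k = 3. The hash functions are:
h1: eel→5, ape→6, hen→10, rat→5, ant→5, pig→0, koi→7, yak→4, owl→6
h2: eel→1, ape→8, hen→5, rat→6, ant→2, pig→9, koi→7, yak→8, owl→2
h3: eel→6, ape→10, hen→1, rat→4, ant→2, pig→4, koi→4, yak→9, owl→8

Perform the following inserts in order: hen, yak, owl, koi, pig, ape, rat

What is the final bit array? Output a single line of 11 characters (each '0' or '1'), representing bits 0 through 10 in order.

Start: bits=00000000000
After insert 'hen': sets bits 1 5 10 -> bits=01000100001
After insert 'yak': sets bits 4 8 9 -> bits=01001100111
After insert 'owl': sets bits 2 6 8 -> bits=01101110111
After insert 'koi': sets bits 4 7 -> bits=01101111111
After insert 'pig': sets bits 0 4 9 -> bits=11101111111
After insert 'ape': sets bits 6 8 10 -> bits=11101111111
After insert 'rat': sets bits 4 5 6 -> bits=11101111111

Answer: 11101111111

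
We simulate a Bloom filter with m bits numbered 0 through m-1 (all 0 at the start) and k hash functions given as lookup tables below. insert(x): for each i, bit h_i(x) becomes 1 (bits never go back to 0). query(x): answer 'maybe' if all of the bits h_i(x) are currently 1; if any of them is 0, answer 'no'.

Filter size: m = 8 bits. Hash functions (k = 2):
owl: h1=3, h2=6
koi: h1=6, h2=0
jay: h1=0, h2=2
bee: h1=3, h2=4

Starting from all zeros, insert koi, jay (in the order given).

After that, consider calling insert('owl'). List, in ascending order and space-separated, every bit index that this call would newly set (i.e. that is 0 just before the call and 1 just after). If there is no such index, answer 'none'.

Answer: 3

Derivation:
Start: bits=00000000
After insert 'koi': sets bits 0 6 -> bits=10000010
After insert 'jay': sets bits 0 2 -> bits=10100010
insert 'owl' would touch bits 3 6; currently bit3=0, bit6=1
Bits that are 0 among those (would change 0->1): 3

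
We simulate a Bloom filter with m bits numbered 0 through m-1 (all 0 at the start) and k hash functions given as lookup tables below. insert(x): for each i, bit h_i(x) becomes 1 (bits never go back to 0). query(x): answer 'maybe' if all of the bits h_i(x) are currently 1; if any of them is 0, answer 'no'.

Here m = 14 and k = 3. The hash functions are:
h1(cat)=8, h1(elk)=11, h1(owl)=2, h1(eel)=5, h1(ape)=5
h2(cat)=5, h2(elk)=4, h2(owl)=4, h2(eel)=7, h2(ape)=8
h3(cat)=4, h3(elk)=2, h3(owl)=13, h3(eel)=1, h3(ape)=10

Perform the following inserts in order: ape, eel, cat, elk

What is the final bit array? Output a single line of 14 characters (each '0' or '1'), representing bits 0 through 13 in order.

Answer: 01101101101100

Derivation:
Start: bits=00000000000000
After insert 'ape': sets bits 5 8 10 -> bits=00000100101000
After insert 'eel': sets bits 1 5 7 -> bits=01000101101000
After insert 'cat': sets bits 4 5 8 -> bits=01001101101000
After insert 'elk': sets bits 2 4 11 -> bits=01101101101100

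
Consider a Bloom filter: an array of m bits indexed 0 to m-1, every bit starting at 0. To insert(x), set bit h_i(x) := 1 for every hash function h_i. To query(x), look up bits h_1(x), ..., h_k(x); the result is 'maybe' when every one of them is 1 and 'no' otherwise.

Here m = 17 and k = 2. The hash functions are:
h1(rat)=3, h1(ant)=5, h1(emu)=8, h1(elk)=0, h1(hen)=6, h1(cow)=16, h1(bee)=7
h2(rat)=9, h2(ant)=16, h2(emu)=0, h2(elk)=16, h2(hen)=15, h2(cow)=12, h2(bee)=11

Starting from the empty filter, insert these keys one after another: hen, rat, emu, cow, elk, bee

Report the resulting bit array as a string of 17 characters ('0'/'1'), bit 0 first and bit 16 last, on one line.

Answer: 10010011110110011

Derivation:
Start: bits=00000000000000000
After insert 'hen': sets bits 6 15 -> bits=00000010000000010
After insert 'rat': sets bits 3 9 -> bits=00010010010000010
After insert 'emu': sets bits 0 8 -> bits=10010010110000010
After insert 'cow': sets bits 12 16 -> bits=10010010110010011
After insert 'elk': sets bits 0 16 -> bits=10010010110010011
After insert 'bee': sets bits 7 11 -> bits=10010011110110011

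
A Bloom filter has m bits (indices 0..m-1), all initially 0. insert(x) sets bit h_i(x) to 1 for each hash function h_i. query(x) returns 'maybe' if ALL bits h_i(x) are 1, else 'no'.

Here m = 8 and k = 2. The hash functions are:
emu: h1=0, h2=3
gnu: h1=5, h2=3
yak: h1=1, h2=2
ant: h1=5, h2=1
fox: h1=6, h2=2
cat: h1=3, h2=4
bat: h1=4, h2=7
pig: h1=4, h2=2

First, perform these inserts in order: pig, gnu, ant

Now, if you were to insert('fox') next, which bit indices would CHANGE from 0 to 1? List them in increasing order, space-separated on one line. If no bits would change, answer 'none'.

Answer: 6

Derivation:
Start: bits=00000000
After insert 'pig': sets bits 2 4 -> bits=00101000
After insert 'gnu': sets bits 3 5 -> bits=00111100
After insert 'ant': sets bits 1 5 -> bits=01111100
insert 'fox' would touch bits 2 6; currently bit2=1, bit6=0
Bits that are 0 among those (would change 0->1): 6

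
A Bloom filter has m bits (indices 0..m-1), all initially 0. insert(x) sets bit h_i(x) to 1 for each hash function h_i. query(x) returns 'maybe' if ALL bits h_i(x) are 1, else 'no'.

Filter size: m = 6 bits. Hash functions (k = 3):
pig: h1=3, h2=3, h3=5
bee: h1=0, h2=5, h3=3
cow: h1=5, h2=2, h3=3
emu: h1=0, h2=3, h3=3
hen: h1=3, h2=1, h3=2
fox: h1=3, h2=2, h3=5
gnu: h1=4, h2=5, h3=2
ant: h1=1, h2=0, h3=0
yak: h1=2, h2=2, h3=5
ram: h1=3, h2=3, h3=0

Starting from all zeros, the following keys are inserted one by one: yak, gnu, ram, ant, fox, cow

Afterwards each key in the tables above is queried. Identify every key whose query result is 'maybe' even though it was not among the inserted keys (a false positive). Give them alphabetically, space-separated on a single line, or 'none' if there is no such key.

Start: bits=000000
After insert 'yak': sets bits 2 5 -> bits=001001
After insert 'gnu': sets bits 2 4 5 -> bits=001011
After insert 'ram': sets bits 0 3 -> bits=101111
After insert 'ant': sets bits 0 1 -> bits=111111
After insert 'fox': sets bits 2 3 5 -> bits=111111
After insert 'cow': sets bits 2 3 5 -> bits=111111
Not inserted: bee emu hen pig — query each against bits=111111:
query bee: checks bit0=1, bit3=1, bit5=1 (all 1) -> maybe => FALSE POSITIVE
query emu: checks bit0=1, bit3=1 (all 1) -> maybe => FALSE POSITIVE
query hen: checks bit1=1, bit2=1, bit3=1 (all 1) -> maybe => FALSE POSITIVE
query pig: checks bit3=1, bit5=1 (all 1) -> maybe => FALSE POSITIVE
False positives (alphabetical): bee emu hen pig

Answer: bee emu hen pig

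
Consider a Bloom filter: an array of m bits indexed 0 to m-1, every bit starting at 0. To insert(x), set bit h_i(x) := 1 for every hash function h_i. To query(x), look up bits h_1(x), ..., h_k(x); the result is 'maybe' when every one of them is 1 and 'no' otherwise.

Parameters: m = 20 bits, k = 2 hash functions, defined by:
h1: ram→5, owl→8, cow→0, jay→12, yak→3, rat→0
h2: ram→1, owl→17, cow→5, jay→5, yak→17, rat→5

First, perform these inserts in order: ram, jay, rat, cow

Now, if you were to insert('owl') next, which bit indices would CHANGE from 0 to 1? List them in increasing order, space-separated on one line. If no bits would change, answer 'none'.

Start: bits=00000000000000000000
After insert 'ram': sets bits 1 5 -> bits=01000100000000000000
After insert 'jay': sets bits 5 12 -> bits=01000100000010000000
After insert 'rat': sets bits 0 5 -> bits=11000100000010000000
After insert 'cow': sets bits 0 5 -> bits=11000100000010000000
insert 'owl' would touch bits 8 17; currently bit8=0, bit17=0
Bits that are 0 among those (would change 0->1): 8 17

Answer: 8 17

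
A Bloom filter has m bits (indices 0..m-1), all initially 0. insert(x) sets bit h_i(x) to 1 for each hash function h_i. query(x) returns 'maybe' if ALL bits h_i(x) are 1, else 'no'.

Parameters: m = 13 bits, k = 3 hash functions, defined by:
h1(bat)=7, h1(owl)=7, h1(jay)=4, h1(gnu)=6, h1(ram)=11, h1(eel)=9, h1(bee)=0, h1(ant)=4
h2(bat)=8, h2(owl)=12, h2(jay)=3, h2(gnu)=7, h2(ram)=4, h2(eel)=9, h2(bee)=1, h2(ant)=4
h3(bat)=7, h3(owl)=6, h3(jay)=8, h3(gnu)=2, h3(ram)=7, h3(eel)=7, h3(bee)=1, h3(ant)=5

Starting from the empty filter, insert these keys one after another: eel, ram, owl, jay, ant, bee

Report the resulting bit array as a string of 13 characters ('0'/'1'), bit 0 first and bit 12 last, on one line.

Start: bits=0000000000000
After insert 'eel': sets bits 7 9 -> bits=0000000101000
After insert 'ram': sets bits 4 7 11 -> bits=0000100101010
After insert 'owl': sets bits 6 7 12 -> bits=0000101101011
After insert 'jay': sets bits 3 4 8 -> bits=0001101111011
After insert 'ant': sets bits 4 5 -> bits=0001111111011
After insert 'bee': sets bits 0 1 -> bits=1101111111011

Answer: 1101111111011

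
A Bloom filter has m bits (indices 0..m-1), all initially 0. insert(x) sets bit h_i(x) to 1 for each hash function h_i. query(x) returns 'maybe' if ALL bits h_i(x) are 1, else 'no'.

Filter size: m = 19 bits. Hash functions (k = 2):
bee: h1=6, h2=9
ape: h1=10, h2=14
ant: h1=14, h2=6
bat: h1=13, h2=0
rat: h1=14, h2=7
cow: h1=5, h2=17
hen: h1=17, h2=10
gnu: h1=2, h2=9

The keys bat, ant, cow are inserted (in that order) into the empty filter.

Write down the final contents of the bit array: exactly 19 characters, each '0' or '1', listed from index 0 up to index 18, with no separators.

Answer: 1000011000000110010

Derivation:
Start: bits=0000000000000000000
After insert 'bat': sets bits 0 13 -> bits=1000000000000100000
After insert 'ant': sets bits 6 14 -> bits=1000001000000110000
After insert 'cow': sets bits 5 17 -> bits=1000011000000110010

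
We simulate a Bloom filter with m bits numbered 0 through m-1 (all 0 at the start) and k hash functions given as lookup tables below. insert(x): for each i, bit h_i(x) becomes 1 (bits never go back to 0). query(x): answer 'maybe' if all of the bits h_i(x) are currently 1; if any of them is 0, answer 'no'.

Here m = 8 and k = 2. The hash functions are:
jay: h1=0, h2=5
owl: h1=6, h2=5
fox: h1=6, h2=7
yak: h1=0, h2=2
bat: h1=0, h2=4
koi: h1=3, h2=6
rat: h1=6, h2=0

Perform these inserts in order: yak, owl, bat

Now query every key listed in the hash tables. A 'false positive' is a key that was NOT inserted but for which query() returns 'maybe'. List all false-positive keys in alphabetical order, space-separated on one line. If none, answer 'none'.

Start: bits=00000000
After insert 'yak': sets bits 0 2 -> bits=10100000
After insert 'owl': sets bits 5 6 -> bits=10100110
After insert 'bat': sets bits 0 4 -> bits=10101110
Not inserted: fox jay koi rat — query each against bits=10101110:
query fox: checks bit6=1, bit7=0 (has a 0) -> no => not a false positive
query jay: checks bit0=1, bit5=1 (all 1) -> maybe => FALSE POSITIVE
query koi: checks bit3=0, bit6=1 (has a 0) -> no => not a false positive
query rat: checks bit0=1, bit6=1 (all 1) -> maybe => FALSE POSITIVE
False positives (alphabetical): jay rat

Answer: jay rat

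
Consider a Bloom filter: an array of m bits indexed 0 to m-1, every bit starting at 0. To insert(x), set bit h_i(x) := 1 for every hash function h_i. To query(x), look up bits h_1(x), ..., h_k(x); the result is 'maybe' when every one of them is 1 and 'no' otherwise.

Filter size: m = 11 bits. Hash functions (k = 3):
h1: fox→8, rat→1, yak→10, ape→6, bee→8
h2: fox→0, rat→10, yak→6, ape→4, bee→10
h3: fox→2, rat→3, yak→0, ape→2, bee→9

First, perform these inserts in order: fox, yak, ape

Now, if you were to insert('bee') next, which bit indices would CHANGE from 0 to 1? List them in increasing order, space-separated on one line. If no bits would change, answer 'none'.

Start: bits=00000000000
After insert 'fox': sets bits 0 2 8 -> bits=10100000100
After insert 'yak': sets bits 0 6 10 -> bits=10100010101
After insert 'ape': sets bits 2 4 6 -> bits=10101010101
insert 'bee' would touch bits 8 9 10; currently bit8=1, bit9=0, bit10=1
Bits that are 0 among those (would change 0->1): 9

Answer: 9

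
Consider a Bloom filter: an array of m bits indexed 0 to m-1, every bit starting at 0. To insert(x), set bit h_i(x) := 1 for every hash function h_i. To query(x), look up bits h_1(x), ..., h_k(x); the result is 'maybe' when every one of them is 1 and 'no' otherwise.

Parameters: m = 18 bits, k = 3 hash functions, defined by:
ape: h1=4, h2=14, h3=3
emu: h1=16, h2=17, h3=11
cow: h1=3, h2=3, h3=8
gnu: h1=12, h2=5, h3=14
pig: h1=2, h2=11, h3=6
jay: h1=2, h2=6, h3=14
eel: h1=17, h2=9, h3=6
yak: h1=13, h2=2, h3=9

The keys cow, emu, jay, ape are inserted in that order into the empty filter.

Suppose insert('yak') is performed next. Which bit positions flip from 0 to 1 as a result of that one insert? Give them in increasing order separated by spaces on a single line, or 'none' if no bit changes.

Answer: 9 13

Derivation:
Start: bits=000000000000000000
After insert 'cow': sets bits 3 8 -> bits=000100001000000000
After insert 'emu': sets bits 11 16 17 -> bits=000100001001000011
After insert 'jay': sets bits 2 6 14 -> bits=001100101001001011
After insert 'ape': sets bits 3 4 14 -> bits=001110101001001011
insert 'yak' would touch bits 2 9 13; currently bit2=1, bit9=0, bit13=0
Bits that are 0 among those (would change 0->1): 9 13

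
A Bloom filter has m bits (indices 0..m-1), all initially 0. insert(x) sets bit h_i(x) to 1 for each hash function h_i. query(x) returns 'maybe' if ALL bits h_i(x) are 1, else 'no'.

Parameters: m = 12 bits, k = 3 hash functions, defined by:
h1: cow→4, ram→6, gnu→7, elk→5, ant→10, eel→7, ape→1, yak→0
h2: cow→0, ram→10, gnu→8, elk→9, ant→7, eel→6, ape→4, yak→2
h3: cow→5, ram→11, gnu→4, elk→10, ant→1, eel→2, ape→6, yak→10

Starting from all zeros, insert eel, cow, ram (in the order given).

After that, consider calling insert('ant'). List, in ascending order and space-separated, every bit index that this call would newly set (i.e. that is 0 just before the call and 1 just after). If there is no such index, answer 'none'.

Answer: 1

Derivation:
Start: bits=000000000000
After insert 'eel': sets bits 2 6 7 -> bits=001000110000
After insert 'cow': sets bits 0 4 5 -> bits=101011110000
After insert 'ram': sets bits 6 10 11 -> bits=101011110011
insert 'ant' would touch bits 1 7 10; currently bit1=0, bit7=1, bit10=1
Bits that are 0 among those (would change 0->1): 1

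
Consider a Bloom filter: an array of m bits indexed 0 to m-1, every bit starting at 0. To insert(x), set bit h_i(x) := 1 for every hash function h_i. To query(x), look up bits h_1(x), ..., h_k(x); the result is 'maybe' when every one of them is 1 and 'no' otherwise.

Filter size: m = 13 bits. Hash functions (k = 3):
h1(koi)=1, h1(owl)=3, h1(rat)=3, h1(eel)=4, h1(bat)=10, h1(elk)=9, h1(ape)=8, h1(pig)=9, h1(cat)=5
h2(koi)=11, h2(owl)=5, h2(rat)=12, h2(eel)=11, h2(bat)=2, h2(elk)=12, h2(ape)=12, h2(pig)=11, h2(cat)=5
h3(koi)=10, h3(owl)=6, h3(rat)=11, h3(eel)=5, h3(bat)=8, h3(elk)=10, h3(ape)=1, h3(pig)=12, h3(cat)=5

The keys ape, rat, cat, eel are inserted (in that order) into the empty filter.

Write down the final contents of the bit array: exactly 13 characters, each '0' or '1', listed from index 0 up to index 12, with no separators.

Answer: 0101110010011

Derivation:
Start: bits=0000000000000
After insert 'ape': sets bits 1 8 12 -> bits=0100000010001
After insert 'rat': sets bits 3 11 12 -> bits=0101000010011
After insert 'cat': sets bits 5 -> bits=0101010010011
After insert 'eel': sets bits 4 5 11 -> bits=0101110010011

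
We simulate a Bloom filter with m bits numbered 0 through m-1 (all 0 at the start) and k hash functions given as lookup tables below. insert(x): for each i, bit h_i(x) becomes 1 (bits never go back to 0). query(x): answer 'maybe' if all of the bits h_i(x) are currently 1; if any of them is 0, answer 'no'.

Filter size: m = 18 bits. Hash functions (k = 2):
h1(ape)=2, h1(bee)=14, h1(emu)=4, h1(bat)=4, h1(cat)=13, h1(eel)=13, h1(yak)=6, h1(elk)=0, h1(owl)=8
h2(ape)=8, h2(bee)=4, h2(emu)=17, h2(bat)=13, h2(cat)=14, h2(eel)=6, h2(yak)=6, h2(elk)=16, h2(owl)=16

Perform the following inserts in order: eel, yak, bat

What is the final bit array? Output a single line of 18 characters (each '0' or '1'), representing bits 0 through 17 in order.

Answer: 000010100000010000

Derivation:
Start: bits=000000000000000000
After insert 'eel': sets bits 6 13 -> bits=000000100000010000
After insert 'yak': sets bits 6 -> bits=000000100000010000
After insert 'bat': sets bits 4 13 -> bits=000010100000010000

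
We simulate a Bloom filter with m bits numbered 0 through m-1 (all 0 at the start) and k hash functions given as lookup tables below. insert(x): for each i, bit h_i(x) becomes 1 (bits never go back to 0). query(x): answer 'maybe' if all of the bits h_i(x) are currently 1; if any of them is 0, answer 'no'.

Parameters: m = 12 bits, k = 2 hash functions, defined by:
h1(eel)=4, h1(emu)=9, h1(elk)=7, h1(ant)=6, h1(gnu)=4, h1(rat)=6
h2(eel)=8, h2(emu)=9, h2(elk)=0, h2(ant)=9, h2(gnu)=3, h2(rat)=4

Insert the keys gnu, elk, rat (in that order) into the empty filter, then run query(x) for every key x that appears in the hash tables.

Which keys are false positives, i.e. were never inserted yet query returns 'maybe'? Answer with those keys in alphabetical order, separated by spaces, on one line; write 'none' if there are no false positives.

Answer: none

Derivation:
Start: bits=000000000000
After insert 'gnu': sets bits 3 4 -> bits=000110000000
After insert 'elk': sets bits 0 7 -> bits=100110010000
After insert 'rat': sets bits 4 6 -> bits=100110110000
Not inserted: ant eel emu — query each against bits=100110110000:
query ant: checks bit6=1, bit9=0 (has a 0) -> no => not a false positive
query eel: checks bit4=1, bit8=0 (has a 0) -> no => not a false positive
query emu: checks bit9=0 (has a 0) -> no => not a false positive
False positives (alphabetical): none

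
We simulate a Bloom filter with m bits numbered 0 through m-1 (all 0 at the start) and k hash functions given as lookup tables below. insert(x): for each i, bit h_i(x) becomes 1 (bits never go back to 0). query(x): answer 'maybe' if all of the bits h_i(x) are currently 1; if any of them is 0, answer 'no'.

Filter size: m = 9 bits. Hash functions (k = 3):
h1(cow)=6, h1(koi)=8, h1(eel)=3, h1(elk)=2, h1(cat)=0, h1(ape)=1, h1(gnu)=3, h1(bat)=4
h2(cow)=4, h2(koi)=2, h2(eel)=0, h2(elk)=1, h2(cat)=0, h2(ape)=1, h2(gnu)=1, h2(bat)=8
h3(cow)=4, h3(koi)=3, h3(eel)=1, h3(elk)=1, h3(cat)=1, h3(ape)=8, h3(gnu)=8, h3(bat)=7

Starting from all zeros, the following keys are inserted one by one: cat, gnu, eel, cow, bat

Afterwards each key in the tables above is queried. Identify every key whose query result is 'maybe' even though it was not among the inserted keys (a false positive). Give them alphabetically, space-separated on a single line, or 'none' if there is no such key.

Start: bits=000000000
After insert 'cat': sets bits 0 1 -> bits=110000000
After insert 'gnu': sets bits 1 3 8 -> bits=110100001
After insert 'eel': sets bits 0 1 3 -> bits=110100001
After insert 'cow': sets bits 4 6 -> bits=110110101
After insert 'bat': sets bits 4 7 8 -> bits=110110111
Not inserted: ape elk koi — query each against bits=110110111:
query ape: checks bit1=1, bit8=1 (all 1) -> maybe => FALSE POSITIVE
query elk: checks bit1=1, bit2=0 (has a 0) -> no => not a false positive
query koi: checks bit2=0, bit3=1, bit8=1 (has a 0) -> no => not a false positive
False positives (alphabetical): ape

Answer: ape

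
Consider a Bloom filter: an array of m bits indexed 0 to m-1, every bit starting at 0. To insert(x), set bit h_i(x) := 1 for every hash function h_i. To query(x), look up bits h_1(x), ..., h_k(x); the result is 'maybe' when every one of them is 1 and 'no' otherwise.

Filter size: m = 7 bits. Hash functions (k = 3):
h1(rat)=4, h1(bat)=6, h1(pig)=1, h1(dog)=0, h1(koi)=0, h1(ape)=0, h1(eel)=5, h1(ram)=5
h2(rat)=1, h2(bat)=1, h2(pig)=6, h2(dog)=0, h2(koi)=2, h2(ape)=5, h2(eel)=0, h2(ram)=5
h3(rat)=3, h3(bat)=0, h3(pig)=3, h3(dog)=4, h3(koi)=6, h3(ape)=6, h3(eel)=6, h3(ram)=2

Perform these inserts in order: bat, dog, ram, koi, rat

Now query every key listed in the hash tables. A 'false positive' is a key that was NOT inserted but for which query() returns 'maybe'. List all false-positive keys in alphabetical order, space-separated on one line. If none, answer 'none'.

Answer: ape eel pig

Derivation:
Start: bits=0000000
After insert 'bat': sets bits 0 1 6 -> bits=1100001
After insert 'dog': sets bits 0 4 -> bits=1100101
After insert 'ram': sets bits 2 5 -> bits=1110111
After insert 'koi': sets bits 0 2 6 -> bits=1110111
After insert 'rat': sets bits 1 3 4 -> bits=1111111
Not inserted: ape eel pig — query each against bits=1111111:
query ape: checks bit0=1, bit5=1, bit6=1 (all 1) -> maybe => FALSE POSITIVE
query eel: checks bit0=1, bit5=1, bit6=1 (all 1) -> maybe => FALSE POSITIVE
query pig: checks bit1=1, bit3=1, bit6=1 (all 1) -> maybe => FALSE POSITIVE
False positives (alphabetical): ape eel pig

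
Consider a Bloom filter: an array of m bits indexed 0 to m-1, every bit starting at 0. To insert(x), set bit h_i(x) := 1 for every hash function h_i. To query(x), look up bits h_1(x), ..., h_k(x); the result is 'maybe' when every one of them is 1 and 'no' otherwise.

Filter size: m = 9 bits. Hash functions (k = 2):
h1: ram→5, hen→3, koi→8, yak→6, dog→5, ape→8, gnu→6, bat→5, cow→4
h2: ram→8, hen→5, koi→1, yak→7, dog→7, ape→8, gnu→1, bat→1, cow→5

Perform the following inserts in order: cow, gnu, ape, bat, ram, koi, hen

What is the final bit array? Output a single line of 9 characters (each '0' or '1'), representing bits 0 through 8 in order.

Answer: 010111101

Derivation:
Start: bits=000000000
After insert 'cow': sets bits 4 5 -> bits=000011000
After insert 'gnu': sets bits 1 6 -> bits=010011100
After insert 'ape': sets bits 8 -> bits=010011101
After insert 'bat': sets bits 1 5 -> bits=010011101
After insert 'ram': sets bits 5 8 -> bits=010011101
After insert 'koi': sets bits 1 8 -> bits=010011101
After insert 'hen': sets bits 3 5 -> bits=010111101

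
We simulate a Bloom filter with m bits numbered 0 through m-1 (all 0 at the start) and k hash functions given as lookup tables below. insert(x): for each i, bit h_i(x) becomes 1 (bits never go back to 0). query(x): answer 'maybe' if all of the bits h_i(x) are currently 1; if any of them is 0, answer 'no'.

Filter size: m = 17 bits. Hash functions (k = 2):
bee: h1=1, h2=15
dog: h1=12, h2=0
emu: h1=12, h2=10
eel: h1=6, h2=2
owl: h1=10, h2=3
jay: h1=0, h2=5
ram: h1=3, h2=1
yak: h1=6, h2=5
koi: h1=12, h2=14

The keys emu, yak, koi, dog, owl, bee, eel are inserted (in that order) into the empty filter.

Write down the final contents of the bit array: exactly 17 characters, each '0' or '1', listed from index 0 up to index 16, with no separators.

Start: bits=00000000000000000
After insert 'emu': sets bits 10 12 -> bits=00000000001010000
After insert 'yak': sets bits 5 6 -> bits=00000110001010000
After insert 'koi': sets bits 12 14 -> bits=00000110001010100
After insert 'dog': sets bits 0 12 -> bits=10000110001010100
After insert 'owl': sets bits 3 10 -> bits=10010110001010100
After insert 'bee': sets bits 1 15 -> bits=11010110001010110
After insert 'eel': sets bits 2 6 -> bits=11110110001010110

Answer: 11110110001010110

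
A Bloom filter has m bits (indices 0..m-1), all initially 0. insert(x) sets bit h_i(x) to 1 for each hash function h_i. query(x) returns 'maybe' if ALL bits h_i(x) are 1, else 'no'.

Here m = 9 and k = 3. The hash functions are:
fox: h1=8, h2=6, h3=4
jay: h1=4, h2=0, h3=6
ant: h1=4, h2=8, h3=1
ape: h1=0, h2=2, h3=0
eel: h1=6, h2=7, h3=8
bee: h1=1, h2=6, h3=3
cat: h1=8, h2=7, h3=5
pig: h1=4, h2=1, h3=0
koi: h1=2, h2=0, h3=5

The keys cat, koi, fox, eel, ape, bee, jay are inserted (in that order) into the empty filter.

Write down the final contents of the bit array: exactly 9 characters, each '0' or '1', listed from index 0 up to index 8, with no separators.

Answer: 111111111

Derivation:
Start: bits=000000000
After insert 'cat': sets bits 5 7 8 -> bits=000001011
After insert 'koi': sets bits 0 2 5 -> bits=101001011
After insert 'fox': sets bits 4 6 8 -> bits=101011111
After insert 'eel': sets bits 6 7 8 -> bits=101011111
After insert 'ape': sets bits 0 2 -> bits=101011111
After insert 'bee': sets bits 1 3 6 -> bits=111111111
After insert 'jay': sets bits 0 4 6 -> bits=111111111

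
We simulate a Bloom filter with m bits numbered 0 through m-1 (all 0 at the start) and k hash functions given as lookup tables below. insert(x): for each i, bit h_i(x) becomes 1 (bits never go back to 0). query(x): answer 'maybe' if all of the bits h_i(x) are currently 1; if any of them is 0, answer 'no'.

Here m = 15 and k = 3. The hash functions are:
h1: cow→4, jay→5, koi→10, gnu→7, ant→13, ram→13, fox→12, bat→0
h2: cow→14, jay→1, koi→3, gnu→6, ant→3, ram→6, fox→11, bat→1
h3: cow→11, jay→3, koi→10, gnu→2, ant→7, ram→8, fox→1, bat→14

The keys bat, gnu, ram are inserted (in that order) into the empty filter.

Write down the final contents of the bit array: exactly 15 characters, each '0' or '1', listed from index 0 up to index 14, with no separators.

Start: bits=000000000000000
After insert 'bat': sets bits 0 1 14 -> bits=110000000000001
After insert 'gnu': sets bits 2 6 7 -> bits=111000110000001
After insert 'ram': sets bits 6 8 13 -> bits=111000111000011

Answer: 111000111000011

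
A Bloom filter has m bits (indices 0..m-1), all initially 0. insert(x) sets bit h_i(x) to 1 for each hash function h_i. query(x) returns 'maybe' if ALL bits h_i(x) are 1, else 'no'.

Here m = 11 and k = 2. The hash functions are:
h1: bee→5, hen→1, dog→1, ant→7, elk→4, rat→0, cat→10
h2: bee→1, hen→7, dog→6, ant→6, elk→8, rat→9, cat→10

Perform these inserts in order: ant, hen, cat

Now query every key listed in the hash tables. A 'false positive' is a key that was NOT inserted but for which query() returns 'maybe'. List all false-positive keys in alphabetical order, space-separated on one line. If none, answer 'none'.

Answer: dog

Derivation:
Start: bits=00000000000
After insert 'ant': sets bits 6 7 -> bits=00000011000
After insert 'hen': sets bits 1 7 -> bits=01000011000
After insert 'cat': sets bits 10 -> bits=01000011001
Not inserted: bee dog elk rat — query each against bits=01000011001:
query bee: checks bit1=1, bit5=0 (has a 0) -> no => not a false positive
query dog: checks bit1=1, bit6=1 (all 1) -> maybe => FALSE POSITIVE
query elk: checks bit4=0, bit8=0 (has a 0) -> no => not a false positive
query rat: checks bit0=0, bit9=0 (has a 0) -> no => not a false positive
False positives (alphabetical): dog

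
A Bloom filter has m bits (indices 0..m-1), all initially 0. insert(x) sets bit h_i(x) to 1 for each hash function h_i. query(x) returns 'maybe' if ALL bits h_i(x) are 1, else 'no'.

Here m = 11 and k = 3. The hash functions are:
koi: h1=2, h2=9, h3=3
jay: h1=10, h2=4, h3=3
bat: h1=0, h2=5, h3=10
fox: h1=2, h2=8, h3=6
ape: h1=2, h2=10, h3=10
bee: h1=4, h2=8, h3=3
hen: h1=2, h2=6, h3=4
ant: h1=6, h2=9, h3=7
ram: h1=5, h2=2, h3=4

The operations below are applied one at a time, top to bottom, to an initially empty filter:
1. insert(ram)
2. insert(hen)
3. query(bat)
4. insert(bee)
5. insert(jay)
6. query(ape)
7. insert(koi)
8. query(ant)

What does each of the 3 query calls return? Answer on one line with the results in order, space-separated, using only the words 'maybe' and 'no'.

Answer: no maybe no

Derivation:
Start: bits=00000000000
Op 1: insert ram -> sets bits 2 4 5 -> bits=00101100000
Op 2: insert hen -> sets bits 2 4 6 -> bits=00101110000
Op 3: query bat -> checks bit0=0, bit5=1, bit10=0 (has a 0) -> no
Op 4: insert bee -> sets bits 3 4 8 -> bits=00111110100
Op 5: insert jay -> sets bits 3 4 10 -> bits=00111110101
Op 6: query ape -> checks bit2=1, bit10=1 (all 1) -> maybe
Op 7: insert koi -> sets bits 2 3 9 -> bits=00111110111
Op 8: query ant -> checks bit6=1, bit7=0, bit9=1 (has a 0) -> no
Query results in order: no maybe no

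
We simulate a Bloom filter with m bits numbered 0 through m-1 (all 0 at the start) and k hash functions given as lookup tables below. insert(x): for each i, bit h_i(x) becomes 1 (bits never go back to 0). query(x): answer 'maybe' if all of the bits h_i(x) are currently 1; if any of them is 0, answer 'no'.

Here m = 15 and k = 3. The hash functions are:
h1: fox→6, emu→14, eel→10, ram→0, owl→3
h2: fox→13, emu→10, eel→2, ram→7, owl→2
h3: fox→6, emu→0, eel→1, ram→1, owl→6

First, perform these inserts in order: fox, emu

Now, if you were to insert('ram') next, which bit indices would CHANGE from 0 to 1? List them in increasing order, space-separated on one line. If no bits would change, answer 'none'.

Start: bits=000000000000000
After insert 'fox': sets bits 6 13 -> bits=000000100000010
After insert 'emu': sets bits 0 10 14 -> bits=100000100010011
insert 'ram' would touch bits 0 1 7; currently bit0=1, bit1=0, bit7=0
Bits that are 0 among those (would change 0->1): 1 7

Answer: 1 7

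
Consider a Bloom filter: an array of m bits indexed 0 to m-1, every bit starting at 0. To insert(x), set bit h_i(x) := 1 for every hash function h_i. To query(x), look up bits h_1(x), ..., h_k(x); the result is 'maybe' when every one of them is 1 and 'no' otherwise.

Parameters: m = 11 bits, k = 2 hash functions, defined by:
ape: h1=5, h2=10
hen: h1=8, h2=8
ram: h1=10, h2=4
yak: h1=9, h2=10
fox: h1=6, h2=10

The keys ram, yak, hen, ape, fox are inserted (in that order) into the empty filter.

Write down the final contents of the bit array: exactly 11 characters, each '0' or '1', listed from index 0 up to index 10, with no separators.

Answer: 00001110111

Derivation:
Start: bits=00000000000
After insert 'ram': sets bits 4 10 -> bits=00001000001
After insert 'yak': sets bits 9 10 -> bits=00001000011
After insert 'hen': sets bits 8 -> bits=00001000111
After insert 'ape': sets bits 5 10 -> bits=00001100111
After insert 'fox': sets bits 6 10 -> bits=00001110111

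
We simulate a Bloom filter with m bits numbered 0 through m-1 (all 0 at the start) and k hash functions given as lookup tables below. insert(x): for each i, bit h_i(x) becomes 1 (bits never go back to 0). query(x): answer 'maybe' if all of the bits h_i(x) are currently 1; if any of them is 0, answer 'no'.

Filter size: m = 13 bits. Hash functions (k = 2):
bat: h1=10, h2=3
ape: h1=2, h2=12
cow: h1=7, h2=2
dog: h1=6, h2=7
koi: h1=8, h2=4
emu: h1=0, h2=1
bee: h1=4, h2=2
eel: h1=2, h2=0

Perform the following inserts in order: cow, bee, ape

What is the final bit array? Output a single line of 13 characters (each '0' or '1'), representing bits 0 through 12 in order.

Answer: 0010100100001

Derivation:
Start: bits=0000000000000
After insert 'cow': sets bits 2 7 -> bits=0010000100000
After insert 'bee': sets bits 2 4 -> bits=0010100100000
After insert 'ape': sets bits 2 12 -> bits=0010100100001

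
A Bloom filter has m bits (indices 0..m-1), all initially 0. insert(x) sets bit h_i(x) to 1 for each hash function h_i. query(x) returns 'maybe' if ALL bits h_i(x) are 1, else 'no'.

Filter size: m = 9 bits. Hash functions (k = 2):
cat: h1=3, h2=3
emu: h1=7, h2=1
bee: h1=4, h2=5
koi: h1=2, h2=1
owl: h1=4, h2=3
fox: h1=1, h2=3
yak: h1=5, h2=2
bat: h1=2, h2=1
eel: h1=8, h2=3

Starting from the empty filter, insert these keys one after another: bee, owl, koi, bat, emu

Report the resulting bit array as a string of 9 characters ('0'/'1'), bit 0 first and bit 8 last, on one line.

Answer: 011111010

Derivation:
Start: bits=000000000
After insert 'bee': sets bits 4 5 -> bits=000011000
After insert 'owl': sets bits 3 4 -> bits=000111000
After insert 'koi': sets bits 1 2 -> bits=011111000
After insert 'bat': sets bits 1 2 -> bits=011111000
After insert 'emu': sets bits 1 7 -> bits=011111010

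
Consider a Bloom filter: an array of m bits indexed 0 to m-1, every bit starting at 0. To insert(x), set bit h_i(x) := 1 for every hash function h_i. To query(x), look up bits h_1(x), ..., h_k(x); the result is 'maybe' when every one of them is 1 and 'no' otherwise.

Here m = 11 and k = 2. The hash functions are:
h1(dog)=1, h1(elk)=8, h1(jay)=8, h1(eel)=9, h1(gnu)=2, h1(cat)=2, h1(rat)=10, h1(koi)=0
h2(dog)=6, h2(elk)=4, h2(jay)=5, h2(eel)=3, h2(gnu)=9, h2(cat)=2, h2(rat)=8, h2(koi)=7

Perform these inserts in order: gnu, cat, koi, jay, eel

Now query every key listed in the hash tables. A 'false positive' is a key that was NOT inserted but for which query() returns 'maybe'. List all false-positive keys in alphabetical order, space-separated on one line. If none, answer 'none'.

Start: bits=00000000000
After insert 'gnu': sets bits 2 9 -> bits=00100000010
After insert 'cat': sets bits 2 -> bits=00100000010
After insert 'koi': sets bits 0 7 -> bits=10100001010
After insert 'jay': sets bits 5 8 -> bits=10100101110
After insert 'eel': sets bits 3 9 -> bits=10110101110
Not inserted: dog elk rat — query each against bits=10110101110:
query dog: checks bit1=0, bit6=0 (has a 0) -> no => not a false positive
query elk: checks bit4=0, bit8=1 (has a 0) -> no => not a false positive
query rat: checks bit8=1, bit10=0 (has a 0) -> no => not a false positive
False positives (alphabetical): none

Answer: none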